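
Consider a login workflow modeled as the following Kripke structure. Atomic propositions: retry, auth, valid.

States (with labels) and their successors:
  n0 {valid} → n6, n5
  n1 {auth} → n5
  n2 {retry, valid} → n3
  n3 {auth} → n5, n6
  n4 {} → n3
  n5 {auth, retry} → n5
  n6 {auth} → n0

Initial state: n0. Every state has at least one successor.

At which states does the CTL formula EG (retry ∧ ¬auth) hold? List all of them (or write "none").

none

States satisfying retry ∧ ¬auth: {n2}.
States satisfying EG (retry ∧ ¬auth): ∅.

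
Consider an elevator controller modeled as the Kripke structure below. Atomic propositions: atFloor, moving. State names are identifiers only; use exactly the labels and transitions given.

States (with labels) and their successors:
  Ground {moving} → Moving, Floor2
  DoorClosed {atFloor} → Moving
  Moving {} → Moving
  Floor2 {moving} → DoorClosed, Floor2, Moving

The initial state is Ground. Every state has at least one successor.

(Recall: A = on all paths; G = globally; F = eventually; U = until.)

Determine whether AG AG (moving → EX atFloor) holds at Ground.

Violated

States satisfying AG (moving → EX atFloor): {DoorClosed, Moving, Floor2}.
States satisfying AG AG (moving → EX atFloor): {DoorClosed, Moving, Floor2}.
Ground is reachable from Ground and violates AG (moving → EX atFloor), so AG fails at Ground.
Ground ∉ Sat(AG AG (moving → EX atFloor)).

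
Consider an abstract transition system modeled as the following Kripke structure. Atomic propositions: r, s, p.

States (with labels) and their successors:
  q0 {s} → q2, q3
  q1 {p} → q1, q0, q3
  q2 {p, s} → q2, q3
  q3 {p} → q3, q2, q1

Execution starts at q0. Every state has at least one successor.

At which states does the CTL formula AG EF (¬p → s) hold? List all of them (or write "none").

States satisfying EF (¬p → s): {q0, q1, q2, q3}.
States satisfying AG EF (¬p → s): {q0, q1, q2, q3}.

{q0, q1, q2, q3}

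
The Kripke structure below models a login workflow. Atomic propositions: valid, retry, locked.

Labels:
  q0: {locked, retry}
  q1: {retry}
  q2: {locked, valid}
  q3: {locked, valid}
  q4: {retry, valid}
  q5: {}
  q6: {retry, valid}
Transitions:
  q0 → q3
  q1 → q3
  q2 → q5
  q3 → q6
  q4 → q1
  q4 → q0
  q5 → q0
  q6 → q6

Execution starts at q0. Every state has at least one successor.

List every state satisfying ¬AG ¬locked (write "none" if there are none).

{q0, q1, q2, q3, q4, q5}

States satisfying ¬locked: {q1, q4, q5, q6}.
States satisfying AG ¬locked: {q6}.
States satisfying ¬AG ¬locked: {q0, q1, q2, q3, q4, q5}.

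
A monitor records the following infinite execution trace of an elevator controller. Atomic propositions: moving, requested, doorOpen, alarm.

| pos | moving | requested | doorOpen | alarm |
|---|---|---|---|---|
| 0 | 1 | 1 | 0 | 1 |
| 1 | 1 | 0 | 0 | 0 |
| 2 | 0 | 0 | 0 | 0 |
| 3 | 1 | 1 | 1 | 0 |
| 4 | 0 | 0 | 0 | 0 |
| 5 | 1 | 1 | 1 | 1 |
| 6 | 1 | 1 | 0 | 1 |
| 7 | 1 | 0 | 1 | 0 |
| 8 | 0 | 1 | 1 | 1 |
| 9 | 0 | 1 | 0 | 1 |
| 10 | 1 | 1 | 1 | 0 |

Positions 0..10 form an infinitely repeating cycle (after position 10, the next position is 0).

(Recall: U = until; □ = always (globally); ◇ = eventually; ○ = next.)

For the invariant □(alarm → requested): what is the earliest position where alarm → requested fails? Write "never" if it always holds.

alarm → requested holds at every position 0..10, and those are all the positions the trace ever visits, so the invariant □(alarm → requested) is never violated.

never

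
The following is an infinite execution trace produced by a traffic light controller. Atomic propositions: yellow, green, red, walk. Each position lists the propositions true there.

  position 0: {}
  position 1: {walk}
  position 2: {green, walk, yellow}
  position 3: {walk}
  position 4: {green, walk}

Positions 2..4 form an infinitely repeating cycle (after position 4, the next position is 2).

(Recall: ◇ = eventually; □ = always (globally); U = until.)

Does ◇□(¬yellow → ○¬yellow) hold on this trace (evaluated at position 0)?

Does not hold

□(¬yellow → ○¬yellow) is false at every position 0..4, so it never becomes true and ◇□(¬yellow → ○¬yellow) fails.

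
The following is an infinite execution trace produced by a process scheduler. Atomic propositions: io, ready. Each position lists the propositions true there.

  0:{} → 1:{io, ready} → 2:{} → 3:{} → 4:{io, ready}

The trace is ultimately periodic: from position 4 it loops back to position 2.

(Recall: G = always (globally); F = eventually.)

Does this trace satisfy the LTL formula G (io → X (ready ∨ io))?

Does not hold

io → X (ready ∨ io) must hold at every position from 0 onward. It fails at position 1, so G (io → X (ready ∨ io)) is false.
Positions where io holds: 1, 4.
Check X (ready ∨ io) at each: 1→fails, 4→fails.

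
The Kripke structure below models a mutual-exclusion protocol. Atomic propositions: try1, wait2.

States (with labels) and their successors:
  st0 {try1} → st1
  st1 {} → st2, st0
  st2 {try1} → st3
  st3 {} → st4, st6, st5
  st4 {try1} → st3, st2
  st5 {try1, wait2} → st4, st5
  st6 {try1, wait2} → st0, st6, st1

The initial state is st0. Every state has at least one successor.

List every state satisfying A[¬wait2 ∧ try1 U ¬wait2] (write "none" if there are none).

States satisfying ¬wait2 ∧ try1: {st0, st2, st4}.
States satisfying ¬wait2: {st0, st1, st2, st3, st4}.
States satisfying A[¬wait2 ∧ try1 U ¬wait2]: {st0, st1, st2, st3, st4}.

{st0, st1, st2, st3, st4}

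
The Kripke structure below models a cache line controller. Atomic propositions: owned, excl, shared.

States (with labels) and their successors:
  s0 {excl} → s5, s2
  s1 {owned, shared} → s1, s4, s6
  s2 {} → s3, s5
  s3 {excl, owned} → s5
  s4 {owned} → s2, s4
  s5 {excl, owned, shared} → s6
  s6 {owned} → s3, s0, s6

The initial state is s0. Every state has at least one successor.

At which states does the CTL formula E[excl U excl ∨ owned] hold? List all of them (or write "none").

States satisfying excl: {s0, s3, s5}.
States satisfying excl ∨ owned: {s0, s1, s3, s4, s5, s6}.
States satisfying E[excl U excl ∨ owned]: {s0, s1, s3, s4, s5, s6}.

{s0, s1, s3, s4, s5, s6}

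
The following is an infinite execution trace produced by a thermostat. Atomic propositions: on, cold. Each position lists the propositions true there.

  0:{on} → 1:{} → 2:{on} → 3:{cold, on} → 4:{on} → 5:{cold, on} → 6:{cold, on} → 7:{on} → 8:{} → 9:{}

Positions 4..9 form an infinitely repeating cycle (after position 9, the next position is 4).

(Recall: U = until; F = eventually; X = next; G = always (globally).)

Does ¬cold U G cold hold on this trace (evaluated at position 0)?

Walking from position 0: at position 3, G cold has not yet held and ¬cold fails, so ¬cold U G cold is false.

No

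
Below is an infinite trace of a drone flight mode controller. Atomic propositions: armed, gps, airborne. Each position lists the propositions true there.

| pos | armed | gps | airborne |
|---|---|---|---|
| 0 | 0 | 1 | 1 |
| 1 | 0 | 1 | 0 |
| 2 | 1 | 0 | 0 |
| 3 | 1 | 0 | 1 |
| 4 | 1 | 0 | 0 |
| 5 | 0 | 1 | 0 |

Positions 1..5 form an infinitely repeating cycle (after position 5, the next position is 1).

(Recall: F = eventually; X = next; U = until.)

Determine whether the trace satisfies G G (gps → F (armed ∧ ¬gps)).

Satisfied

G (gps → F (armed ∧ ¬gps)) holds at every position 0..5, and those are all positions ever visited, so G G (gps → F (armed ∧ ¬gps)) holds.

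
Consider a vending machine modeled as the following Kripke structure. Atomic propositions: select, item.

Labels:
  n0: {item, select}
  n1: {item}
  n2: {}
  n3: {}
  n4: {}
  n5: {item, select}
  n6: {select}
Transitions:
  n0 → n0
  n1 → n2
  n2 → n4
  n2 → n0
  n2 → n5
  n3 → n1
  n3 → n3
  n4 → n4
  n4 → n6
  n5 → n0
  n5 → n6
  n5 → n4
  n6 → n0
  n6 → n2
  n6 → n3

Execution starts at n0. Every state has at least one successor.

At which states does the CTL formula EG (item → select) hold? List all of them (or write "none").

States satisfying item → select: {n0, n2, n3, n4, n5, n6}.
States satisfying EG (item → select): {n0, n2, n3, n4, n5, n6}.

{n0, n2, n3, n4, n5, n6}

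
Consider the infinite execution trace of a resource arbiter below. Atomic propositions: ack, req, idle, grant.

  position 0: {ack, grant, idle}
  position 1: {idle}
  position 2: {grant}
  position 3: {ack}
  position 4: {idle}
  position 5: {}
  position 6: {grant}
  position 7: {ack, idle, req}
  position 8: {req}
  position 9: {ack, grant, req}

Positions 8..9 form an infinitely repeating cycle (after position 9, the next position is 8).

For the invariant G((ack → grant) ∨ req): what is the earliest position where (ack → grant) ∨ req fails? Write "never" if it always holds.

Check (ack → grant) ∨ req at each position in order: 0 ✓, 1 ✓, 2 ✓.
At position 3 the labels are {ack}, so (ack → grant) ∨ req is false there. This is the first violation.

3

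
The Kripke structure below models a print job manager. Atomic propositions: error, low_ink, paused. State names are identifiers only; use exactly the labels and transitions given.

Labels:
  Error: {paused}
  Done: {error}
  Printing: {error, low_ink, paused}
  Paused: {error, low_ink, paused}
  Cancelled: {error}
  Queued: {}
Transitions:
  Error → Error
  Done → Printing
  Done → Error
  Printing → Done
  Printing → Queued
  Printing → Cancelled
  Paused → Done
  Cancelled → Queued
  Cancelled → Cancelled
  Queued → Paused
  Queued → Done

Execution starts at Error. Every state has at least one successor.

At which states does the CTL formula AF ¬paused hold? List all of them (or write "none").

{Done, Printing, Paused, Cancelled, Queued}

States satisfying ¬paused: {Done, Cancelled, Queued}.
States satisfying AF ¬paused: {Done, Printing, Paused, Cancelled, Queued}.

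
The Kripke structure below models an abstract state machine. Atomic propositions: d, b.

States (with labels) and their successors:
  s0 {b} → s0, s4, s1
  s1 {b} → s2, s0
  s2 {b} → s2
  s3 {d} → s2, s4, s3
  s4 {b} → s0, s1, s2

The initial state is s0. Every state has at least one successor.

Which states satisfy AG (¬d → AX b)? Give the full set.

States satisfying ¬d → AX b: {s0, s1, s2, s3, s4}.
States satisfying AG (¬d → AX b): {s0, s1, s2, s3, s4}.

{s0, s1, s2, s3, s4}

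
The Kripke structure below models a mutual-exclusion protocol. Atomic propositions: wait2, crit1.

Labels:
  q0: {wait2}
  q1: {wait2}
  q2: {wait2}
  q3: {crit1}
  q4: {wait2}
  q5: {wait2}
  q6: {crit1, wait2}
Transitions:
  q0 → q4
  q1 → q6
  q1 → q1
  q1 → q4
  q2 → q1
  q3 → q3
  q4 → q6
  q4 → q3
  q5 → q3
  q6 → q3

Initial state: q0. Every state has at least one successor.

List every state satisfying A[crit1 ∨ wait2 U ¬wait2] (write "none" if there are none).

States satisfying crit1 ∨ wait2: {q0, q1, q2, q3, q4, q5, q6}.
States satisfying ¬wait2: {q3}.
States satisfying A[crit1 ∨ wait2 U ¬wait2]: {q0, q3, q4, q5, q6}.

{q0, q3, q4, q5, q6}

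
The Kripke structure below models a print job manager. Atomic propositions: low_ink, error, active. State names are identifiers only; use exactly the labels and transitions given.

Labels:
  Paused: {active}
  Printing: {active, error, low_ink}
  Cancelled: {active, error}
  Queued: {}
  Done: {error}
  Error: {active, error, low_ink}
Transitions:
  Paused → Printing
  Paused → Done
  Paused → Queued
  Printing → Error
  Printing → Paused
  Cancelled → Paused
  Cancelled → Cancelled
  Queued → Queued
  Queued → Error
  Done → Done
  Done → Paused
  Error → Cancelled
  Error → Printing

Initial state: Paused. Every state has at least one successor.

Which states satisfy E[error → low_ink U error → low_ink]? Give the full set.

States satisfying error → low_ink: {Paused, Printing, Queued, Error}.
States satisfying E[error → low_ink U error → low_ink]: {Paused, Printing, Queued, Error}.

{Paused, Printing, Queued, Error}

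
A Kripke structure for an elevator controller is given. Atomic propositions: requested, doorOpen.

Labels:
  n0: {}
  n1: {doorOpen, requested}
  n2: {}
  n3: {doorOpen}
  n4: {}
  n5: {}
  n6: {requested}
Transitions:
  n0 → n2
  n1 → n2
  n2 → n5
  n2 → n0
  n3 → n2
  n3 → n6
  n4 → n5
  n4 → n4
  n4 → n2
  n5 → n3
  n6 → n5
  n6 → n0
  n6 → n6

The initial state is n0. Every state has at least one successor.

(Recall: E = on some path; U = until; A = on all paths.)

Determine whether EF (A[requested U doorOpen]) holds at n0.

Satisfied

States satisfying A[requested U doorOpen]: {n1, n3}.
States satisfying EF (A[requested U doorOpen]): {n0, n1, n2, n3, n4, n5, n6}.
Some path from n0 reaches a state where A[requested U doorOpen] holds.
n0 ∈ Sat(EF (A[requested U doorOpen])).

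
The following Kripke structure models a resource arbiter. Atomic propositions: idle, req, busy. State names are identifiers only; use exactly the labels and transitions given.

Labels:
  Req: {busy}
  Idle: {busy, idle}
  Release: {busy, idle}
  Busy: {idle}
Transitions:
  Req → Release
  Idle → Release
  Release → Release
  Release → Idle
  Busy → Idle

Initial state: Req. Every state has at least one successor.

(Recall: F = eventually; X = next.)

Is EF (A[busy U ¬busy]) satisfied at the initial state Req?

Violated

States satisfying A[busy U ¬busy]: {Busy}.
States satisfying EF (A[busy U ¬busy]): {Busy}.
No suitable path/successor from Req witnesses the formula.
Req ∉ Sat(EF (A[busy U ¬busy])).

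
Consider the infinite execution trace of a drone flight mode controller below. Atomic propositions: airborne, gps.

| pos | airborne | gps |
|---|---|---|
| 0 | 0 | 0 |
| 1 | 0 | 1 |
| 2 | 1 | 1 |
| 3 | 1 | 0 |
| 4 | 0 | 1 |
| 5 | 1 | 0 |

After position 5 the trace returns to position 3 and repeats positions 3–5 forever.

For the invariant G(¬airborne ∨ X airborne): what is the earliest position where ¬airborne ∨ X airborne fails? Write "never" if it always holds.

3

Check ¬airborne ∨ X airborne at each position in order: 0 ✓, 1 ✓, 2 ✓.
At position 3 the labels are {airborne} and the next position 4 has {gps}, so ¬airborne ∨ X airborne is false there. This is the first violation.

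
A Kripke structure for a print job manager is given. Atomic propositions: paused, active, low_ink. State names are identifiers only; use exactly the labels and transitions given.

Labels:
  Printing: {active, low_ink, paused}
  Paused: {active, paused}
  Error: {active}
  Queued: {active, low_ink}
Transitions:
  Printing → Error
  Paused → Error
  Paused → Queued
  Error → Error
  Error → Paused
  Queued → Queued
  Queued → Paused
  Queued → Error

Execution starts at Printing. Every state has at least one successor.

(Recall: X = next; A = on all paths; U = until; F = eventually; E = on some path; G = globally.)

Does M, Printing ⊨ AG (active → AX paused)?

No

States satisfying active → AX paused: ∅.
States satisfying AG (active → AX paused): ∅.
Error is reachable from Printing and violates active → AX paused, so AG fails at Printing.
Printing ∉ Sat(AG (active → AX paused)).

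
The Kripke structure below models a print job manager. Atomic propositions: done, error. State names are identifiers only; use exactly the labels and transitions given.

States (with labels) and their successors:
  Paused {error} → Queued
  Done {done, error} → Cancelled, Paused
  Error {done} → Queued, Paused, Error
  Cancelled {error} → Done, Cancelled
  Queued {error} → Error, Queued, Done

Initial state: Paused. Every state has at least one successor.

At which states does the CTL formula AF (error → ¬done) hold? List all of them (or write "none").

States satisfying error → ¬done: {Paused, Error, Cancelled, Queued}.
States satisfying AF (error → ¬done): {Paused, Done, Error, Cancelled, Queued}.

{Paused, Done, Error, Cancelled, Queued}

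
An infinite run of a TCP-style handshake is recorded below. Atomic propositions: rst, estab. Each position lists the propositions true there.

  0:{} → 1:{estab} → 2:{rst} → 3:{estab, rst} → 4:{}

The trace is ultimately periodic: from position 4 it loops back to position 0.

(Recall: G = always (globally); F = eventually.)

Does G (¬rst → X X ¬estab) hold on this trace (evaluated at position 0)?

¬rst → X X ¬estab must hold at every position from 0 onward. It fails at position 1, so G (¬rst → X X ¬estab) is false.
Positions where ¬rst holds: 0, 1, 4.
Check X X ¬estab at each: 0→ok, 1→fails, 4→fails.

Violated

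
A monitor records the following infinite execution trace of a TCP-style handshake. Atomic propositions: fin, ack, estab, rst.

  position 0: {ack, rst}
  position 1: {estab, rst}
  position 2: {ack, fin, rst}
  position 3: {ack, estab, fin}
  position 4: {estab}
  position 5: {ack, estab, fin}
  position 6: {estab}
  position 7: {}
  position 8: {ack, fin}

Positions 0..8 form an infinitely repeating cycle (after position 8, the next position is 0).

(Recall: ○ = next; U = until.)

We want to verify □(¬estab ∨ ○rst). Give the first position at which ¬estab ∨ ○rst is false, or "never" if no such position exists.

3

Check ¬estab ∨ ○rst at each position in order: 0 ✓, 1 ✓, 2 ✓.
At position 3 the labels are {ack, estab, fin} and the next position 4 has {estab}, so ¬estab ∨ ○rst is false there. This is the first violation.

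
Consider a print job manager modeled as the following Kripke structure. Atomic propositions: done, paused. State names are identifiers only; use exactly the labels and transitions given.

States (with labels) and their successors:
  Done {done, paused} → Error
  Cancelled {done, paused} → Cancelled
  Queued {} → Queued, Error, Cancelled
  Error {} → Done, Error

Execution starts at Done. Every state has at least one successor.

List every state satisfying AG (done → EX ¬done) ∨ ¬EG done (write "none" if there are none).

States satisfying done → EX ¬done: {Done, Queued, Error}.
States satisfying AG (done → EX ¬done): {Done, Error}.
States satisfying done: {Done, Cancelled}.
States satisfying EG done: {Cancelled}.
States satisfying ¬EG done: {Done, Queued, Error}.
States satisfying AG (done → EX ¬done) ∨ ¬EG done: {Done, Queued, Error}.

{Done, Queued, Error}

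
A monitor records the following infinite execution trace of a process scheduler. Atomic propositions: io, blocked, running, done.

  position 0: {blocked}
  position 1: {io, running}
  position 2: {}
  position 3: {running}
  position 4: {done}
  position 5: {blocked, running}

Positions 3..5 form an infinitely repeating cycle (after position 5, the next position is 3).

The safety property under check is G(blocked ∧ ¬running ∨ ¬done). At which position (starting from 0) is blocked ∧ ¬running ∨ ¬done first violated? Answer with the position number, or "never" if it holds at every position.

Check blocked ∧ ¬running ∨ ¬done at each position in order: 0 ✓, 1 ✓, 2 ✓, 3 ✓.
At position 4 the labels are {done}, so blocked ∧ ¬running ∨ ¬done is false there. This is the first violation.

4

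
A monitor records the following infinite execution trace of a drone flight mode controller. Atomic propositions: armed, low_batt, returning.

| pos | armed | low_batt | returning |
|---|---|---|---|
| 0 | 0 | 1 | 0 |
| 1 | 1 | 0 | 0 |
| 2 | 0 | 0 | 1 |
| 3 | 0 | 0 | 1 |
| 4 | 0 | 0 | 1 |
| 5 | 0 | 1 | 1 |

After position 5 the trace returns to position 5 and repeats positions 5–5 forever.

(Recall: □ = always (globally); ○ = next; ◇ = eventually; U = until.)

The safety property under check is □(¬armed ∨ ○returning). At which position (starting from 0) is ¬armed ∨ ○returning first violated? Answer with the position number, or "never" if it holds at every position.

¬armed ∨ ○returning holds at every position 0..5, and those are all the positions the trace ever visits, so the invariant □(¬armed ∨ ○returning) is never violated.

never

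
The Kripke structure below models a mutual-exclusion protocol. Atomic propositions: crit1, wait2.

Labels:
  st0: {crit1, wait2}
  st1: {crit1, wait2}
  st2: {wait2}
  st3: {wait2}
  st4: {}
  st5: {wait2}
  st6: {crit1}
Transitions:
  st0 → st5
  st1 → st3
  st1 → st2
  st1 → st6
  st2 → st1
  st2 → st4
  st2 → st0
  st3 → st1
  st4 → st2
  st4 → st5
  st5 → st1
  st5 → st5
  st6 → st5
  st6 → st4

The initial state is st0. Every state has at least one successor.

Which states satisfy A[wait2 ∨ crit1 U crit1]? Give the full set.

{st0, st1, st3, st6}

States satisfying wait2 ∨ crit1: {st0, st1, st2, st3, st5, st6}.
States satisfying crit1: {st0, st1, st6}.
States satisfying A[wait2 ∨ crit1 U crit1]: {st0, st1, st3, st6}.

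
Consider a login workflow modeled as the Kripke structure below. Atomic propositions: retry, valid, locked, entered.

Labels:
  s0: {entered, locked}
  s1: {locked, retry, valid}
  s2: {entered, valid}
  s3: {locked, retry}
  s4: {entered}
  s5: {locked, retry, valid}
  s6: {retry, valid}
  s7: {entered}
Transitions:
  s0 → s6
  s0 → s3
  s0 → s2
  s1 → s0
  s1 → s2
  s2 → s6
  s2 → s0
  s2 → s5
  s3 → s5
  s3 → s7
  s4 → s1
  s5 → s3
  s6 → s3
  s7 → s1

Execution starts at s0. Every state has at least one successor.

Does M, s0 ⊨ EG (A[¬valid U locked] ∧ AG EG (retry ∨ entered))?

States satisfying A[¬valid U locked] ∧ AG EG (retry ∨ entered): {s0, s1, s3, s4, s5, s7}.
States satisfying EG (A[¬valid U locked] ∧ AG EG (retry ∨ entered)): {s0, s1, s3, s4, s5, s7}.
s0 ∈ Sat(EG (A[¬valid U locked] ∧ AG EG (retry ∨ entered))).

Holds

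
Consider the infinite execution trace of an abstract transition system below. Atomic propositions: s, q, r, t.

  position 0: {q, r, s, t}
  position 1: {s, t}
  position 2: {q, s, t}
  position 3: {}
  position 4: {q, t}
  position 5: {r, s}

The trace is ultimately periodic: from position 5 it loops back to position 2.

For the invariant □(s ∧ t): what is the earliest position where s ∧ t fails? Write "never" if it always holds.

Check s ∧ t at each position in order: 0 ✓, 1 ✓, 2 ✓.
At position 3 the labels are {}, so s ∧ t is false there. This is the first violation.

3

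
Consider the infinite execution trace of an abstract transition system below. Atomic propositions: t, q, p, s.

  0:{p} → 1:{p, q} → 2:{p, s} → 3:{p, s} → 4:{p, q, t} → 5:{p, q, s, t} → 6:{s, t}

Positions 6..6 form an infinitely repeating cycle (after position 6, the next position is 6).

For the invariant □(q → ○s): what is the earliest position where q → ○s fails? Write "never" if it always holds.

never

q → ○s holds at every position 0..6, and those are all the positions the trace ever visits, so the invariant □(q → ○s) is never violated.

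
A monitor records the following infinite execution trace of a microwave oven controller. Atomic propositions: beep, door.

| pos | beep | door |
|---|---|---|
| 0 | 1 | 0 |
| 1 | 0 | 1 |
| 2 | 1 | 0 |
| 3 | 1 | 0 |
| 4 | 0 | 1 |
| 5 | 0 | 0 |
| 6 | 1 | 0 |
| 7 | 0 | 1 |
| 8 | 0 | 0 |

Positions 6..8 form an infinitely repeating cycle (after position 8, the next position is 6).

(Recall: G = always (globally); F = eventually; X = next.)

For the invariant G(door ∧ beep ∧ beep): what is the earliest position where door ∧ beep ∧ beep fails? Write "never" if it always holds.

0

At position 0 the labels are {beep}, so door ∧ beep ∧ beep is false there. This is the first violation.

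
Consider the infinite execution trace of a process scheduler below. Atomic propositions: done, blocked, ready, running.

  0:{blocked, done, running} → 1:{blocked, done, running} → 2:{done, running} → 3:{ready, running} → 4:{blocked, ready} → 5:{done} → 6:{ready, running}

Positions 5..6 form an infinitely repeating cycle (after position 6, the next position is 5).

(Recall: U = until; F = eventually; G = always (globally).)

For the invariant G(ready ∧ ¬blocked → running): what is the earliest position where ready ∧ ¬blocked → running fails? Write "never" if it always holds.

never

ready ∧ ¬blocked → running holds at every position 0..6, and those are all the positions the trace ever visits, so the invariant G(ready ∧ ¬blocked → running) is never violated.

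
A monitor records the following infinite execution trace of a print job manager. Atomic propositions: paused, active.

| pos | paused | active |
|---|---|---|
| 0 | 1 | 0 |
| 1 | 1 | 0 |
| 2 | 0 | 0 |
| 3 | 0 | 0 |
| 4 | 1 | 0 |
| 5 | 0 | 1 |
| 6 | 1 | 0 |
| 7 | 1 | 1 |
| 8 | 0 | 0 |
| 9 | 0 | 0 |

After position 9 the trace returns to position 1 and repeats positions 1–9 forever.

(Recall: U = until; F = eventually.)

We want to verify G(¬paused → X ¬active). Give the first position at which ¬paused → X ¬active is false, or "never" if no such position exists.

never

¬paused → X ¬active holds at every position 0..9, and those are all the positions the trace ever visits, so the invariant G(¬paused → X ¬active) is never violated.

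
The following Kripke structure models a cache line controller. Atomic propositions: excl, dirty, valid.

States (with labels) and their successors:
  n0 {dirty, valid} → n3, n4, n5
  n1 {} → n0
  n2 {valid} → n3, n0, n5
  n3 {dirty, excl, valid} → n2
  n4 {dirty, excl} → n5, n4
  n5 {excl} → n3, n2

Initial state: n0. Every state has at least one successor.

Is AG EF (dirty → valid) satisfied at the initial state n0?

Satisfied

States satisfying EF (dirty → valid): {n0, n1, n2, n3, n4, n5}.
States satisfying AG EF (dirty → valid): {n0, n1, n2, n3, n4, n5}.
Every state reachable from n0 satisfies EF (dirty → valid).
n0 ∈ Sat(AG EF (dirty → valid)).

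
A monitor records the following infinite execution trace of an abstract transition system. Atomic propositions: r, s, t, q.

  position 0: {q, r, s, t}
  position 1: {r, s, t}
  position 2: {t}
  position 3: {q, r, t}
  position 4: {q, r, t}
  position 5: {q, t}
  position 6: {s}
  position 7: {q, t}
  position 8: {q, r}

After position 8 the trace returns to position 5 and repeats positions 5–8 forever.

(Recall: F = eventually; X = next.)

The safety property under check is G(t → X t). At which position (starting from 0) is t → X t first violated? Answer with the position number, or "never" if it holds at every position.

5

Check t → X t at each position in order: 0 ✓, 1 ✓, 2 ✓, 3 ✓, 4 ✓.
At position 5 the labels are {q, t} and the next position 6 has {s}, so t → X t is false there. This is the first violation.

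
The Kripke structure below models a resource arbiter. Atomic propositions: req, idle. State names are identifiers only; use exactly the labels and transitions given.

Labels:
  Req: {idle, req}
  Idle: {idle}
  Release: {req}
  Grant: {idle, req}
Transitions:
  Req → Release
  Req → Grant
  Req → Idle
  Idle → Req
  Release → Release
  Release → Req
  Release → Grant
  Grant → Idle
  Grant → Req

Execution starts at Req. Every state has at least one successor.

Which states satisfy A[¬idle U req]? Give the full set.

{Req, Release, Grant}

States satisfying ¬idle: {Release}.
States satisfying req: {Req, Release, Grant}.
States satisfying A[¬idle U req]: {Req, Release, Grant}.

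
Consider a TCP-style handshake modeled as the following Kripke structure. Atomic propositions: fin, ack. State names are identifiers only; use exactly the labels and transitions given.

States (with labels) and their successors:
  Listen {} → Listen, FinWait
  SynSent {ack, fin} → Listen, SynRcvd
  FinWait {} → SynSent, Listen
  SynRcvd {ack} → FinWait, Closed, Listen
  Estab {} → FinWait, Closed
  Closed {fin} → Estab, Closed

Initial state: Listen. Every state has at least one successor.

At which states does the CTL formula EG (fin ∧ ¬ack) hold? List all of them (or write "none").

{Closed}

States satisfying fin ∧ ¬ack: {Closed}.
States satisfying EG (fin ∧ ¬ack): {Closed}.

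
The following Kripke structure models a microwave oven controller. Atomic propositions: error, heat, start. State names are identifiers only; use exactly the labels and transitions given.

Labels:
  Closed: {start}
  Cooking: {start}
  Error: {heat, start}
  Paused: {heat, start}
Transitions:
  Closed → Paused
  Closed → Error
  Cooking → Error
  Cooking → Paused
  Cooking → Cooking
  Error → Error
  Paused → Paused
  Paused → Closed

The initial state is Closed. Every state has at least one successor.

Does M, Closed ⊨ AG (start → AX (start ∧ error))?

No

States satisfying start → AX (start ∧ error): ∅.
States satisfying AG (start → AX (start ∧ error)): ∅.
Closed is reachable from Closed and violates start → AX (start ∧ error), so AG fails at Closed.
Closed ∉ Sat(AG (start → AX (start ∧ error))).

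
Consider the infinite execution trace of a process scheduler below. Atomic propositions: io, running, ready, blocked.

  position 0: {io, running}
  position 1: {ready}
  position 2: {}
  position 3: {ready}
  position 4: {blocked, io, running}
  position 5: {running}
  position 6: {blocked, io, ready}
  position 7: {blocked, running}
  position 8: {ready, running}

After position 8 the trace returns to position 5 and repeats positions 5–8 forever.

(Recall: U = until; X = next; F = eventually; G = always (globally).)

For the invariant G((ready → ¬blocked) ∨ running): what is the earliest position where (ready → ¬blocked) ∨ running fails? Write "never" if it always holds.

6

Check (ready → ¬blocked) ∨ running at each position in order: 0 ✓, 1 ✓, 2 ✓, 3 ✓, 4 ✓, 5 ✓.
At position 6 the labels are {blocked, io, ready}, so (ready → ¬blocked) ∨ running is false there. This is the first violation.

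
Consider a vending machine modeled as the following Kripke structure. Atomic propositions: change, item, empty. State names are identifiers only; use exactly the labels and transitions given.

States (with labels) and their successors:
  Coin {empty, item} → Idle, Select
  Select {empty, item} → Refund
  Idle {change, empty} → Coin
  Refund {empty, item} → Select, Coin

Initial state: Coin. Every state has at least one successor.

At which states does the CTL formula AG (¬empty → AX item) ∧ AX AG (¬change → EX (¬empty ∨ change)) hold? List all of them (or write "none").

States satisfying ¬empty → AX item: {Coin, Select, Idle, Refund}.
States satisfying AG (¬empty → AX item): {Coin, Select, Idle, Refund}.
States satisfying AG (¬change → EX (¬empty ∨ change)): ∅.
States satisfying AX AG (¬change → EX (¬empty ∨ change)): ∅.
States satisfying AG (¬empty → AX item) ∧ AX AG (¬change → EX (¬empty ∨ change)): ∅.

none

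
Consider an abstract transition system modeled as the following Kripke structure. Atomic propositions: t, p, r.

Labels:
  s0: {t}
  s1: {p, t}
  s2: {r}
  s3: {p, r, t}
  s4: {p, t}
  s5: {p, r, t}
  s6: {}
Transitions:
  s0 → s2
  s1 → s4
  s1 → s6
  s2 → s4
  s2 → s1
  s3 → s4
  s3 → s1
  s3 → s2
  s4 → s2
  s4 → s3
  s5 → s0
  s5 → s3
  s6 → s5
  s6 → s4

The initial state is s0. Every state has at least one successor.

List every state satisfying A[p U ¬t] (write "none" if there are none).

States satisfying p: {s1, s3, s4, s5}.
States satisfying ¬t: {s2, s6}.
States satisfying A[p U ¬t]: {s2, s6}.

{s2, s6}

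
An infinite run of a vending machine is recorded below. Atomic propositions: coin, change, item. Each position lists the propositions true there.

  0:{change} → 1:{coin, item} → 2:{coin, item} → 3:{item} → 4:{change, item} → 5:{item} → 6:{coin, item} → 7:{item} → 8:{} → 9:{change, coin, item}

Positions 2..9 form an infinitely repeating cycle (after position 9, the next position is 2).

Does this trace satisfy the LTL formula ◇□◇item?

□◇item holds at position 0, which is reachable from 0, so ◇□◇item holds.

Satisfied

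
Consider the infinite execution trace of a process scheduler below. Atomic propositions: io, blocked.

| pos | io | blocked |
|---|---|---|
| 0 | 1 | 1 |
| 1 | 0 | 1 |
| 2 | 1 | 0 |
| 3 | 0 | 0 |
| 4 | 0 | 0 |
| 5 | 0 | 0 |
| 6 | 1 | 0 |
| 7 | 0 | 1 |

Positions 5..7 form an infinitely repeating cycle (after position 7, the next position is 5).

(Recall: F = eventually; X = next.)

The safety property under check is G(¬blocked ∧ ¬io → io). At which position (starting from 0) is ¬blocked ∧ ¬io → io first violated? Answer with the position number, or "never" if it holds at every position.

Check ¬blocked ∧ ¬io → io at each position in order: 0 ✓, 1 ✓, 2 ✓.
At position 3 the labels are {}, so ¬blocked ∧ ¬io → io is false there. This is the first violation.

3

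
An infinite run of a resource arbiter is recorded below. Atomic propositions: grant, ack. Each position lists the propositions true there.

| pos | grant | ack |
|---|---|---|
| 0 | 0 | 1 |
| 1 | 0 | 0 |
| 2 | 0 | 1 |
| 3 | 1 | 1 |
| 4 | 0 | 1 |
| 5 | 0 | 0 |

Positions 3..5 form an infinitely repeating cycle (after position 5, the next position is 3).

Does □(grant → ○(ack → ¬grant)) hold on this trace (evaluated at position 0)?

grant → ○(ack → ¬grant) holds at every position 0..5, and those are all positions ever visited, so □(grant → ○(ack → ¬grant)) holds.
Positions where grant holds: 3.
Check ○(ack → ¬grant) at each: 3→ok.

Holds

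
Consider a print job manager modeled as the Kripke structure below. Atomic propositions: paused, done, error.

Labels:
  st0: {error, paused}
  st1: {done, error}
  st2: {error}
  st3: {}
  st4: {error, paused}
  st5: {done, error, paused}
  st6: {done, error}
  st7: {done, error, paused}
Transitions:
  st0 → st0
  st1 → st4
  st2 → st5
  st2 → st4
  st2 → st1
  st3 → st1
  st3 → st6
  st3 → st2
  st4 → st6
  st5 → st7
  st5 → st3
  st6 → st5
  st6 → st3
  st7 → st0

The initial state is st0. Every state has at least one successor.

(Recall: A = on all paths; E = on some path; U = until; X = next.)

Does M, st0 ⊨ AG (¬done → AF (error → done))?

States satisfying ¬done → AF (error → done): {st1, st2, st3, st4, st5, st6, st7}.
States satisfying AG (¬done → AF (error → done)): ∅.
st0 is reachable from st0 and violates ¬done → AF (error → done), so AG fails at st0.
st0 ∉ Sat(AG (¬done → AF (error → done))).

Violated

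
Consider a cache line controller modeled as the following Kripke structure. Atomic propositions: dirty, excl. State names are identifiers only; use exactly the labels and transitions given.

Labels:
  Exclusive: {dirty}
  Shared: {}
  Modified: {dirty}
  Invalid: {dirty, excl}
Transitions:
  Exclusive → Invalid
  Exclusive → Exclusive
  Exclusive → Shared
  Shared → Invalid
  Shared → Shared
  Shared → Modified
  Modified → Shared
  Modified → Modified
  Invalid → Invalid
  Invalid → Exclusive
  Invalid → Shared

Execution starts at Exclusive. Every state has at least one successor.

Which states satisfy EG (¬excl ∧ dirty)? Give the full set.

{Exclusive, Modified}

States satisfying ¬excl ∧ dirty: {Exclusive, Modified}.
States satisfying EG (¬excl ∧ dirty): {Exclusive, Modified}.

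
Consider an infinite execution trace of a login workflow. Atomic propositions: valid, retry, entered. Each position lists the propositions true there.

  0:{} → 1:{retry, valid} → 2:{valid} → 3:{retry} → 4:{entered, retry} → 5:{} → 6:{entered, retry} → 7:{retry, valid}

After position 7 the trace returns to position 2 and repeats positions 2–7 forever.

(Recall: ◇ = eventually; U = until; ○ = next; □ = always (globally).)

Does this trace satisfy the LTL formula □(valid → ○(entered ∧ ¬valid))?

Does not hold

valid → ○(entered ∧ ¬valid) must hold at every position from 0 onward. It fails at position 1, so □(valid → ○(entered ∧ ¬valid)) is false.
Positions where valid holds: 1, 2, 7.
Check ○(entered ∧ ¬valid) at each: 1→fails, 2→fails, 7→fails.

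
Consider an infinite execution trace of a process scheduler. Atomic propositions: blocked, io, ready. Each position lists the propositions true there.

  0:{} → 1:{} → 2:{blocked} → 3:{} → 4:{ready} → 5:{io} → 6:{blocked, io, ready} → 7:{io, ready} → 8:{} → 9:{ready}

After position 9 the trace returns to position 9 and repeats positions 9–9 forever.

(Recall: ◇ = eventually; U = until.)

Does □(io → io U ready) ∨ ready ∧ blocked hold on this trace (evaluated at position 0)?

io → io U ready holds at every position 0..9, and those are all positions ever visited, so □(io → io U ready) holds.
Positions where io holds: 5, 6, 7.
Check io U ready at each: 5→ok, 6→ok, 7→ok.
At position 0: □(io → io U ready) is true; ready ∧ blocked is false; so □(io → io U ready) ∨ ready ∧ blocked is true.

Holds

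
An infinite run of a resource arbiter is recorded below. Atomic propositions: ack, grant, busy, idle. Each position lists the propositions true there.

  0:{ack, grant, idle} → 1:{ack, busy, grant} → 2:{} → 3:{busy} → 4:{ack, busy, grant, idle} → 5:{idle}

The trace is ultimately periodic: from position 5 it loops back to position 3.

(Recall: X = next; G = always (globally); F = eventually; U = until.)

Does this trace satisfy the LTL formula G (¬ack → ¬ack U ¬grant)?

Holds

¬ack → ¬ack U ¬grant holds at every position 0..5, and those are all positions ever visited, so G (¬ack → ¬ack U ¬grant) holds.
Positions where ¬ack holds: 2, 3, 5.
Check ¬ack U ¬grant at each: 2→ok, 3→ok, 5→ok.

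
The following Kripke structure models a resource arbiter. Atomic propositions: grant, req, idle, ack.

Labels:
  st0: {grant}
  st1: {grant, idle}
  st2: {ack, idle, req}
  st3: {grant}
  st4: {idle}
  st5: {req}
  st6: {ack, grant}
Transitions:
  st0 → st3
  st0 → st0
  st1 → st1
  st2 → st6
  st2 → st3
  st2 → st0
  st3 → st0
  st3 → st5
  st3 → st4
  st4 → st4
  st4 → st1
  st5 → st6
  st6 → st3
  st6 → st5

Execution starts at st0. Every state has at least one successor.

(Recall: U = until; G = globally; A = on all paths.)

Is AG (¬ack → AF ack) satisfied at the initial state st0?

States satisfying ¬ack → AF ack: {st2, st5, st6}.
States satisfying AG (¬ack → AF ack): ∅.
st0 is reachable from st0 and violates ¬ack → AF ack, so AG fails at st0.
st0 ∉ Sat(AG (¬ack → AF ack)).

Violated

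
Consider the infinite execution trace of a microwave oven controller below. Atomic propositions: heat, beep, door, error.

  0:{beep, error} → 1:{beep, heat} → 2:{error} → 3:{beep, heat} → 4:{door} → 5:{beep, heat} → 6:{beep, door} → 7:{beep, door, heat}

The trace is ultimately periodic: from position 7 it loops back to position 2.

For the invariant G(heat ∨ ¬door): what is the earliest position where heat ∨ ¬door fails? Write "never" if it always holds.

4

Check heat ∨ ¬door at each position in order: 0 ✓, 1 ✓, 2 ✓, 3 ✓.
At position 4 the labels are {door}, so heat ∨ ¬door is false there. This is the first violation.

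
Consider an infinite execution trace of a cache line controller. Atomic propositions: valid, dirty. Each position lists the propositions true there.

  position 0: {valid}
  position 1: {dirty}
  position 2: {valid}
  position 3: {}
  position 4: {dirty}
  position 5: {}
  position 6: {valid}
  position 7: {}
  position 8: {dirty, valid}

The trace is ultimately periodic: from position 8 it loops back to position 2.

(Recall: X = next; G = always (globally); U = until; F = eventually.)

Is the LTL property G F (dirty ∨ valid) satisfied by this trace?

Holds

F (dirty ∨ valid) holds at every position 0..8, and those are all positions ever visited, so G F (dirty ∨ valid) holds.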